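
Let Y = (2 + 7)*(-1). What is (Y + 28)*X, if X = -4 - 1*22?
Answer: -494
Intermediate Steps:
X = -26 (X = -4 - 22 = -26)
Y = -9 (Y = 9*(-1) = -9)
(Y + 28)*X = (-9 + 28)*(-26) = 19*(-26) = -494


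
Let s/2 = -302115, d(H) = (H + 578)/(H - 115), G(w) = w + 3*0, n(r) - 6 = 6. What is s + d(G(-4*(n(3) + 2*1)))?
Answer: -11480428/19 ≈ -6.0423e+5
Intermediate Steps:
n(r) = 12 (n(r) = 6 + 6 = 12)
G(w) = w (G(w) = w + 0 = w)
d(H) = (578 + H)/(-115 + H)
s = -604230 (s = 2*(-302115) = -604230)
s + d(G(-4*(n(3) + 2*1))) = -604230 + (578 - 4*(12 + 2*1))/(-115 - 4*(12 + 2*1)) = -604230 + (578 - 4*(12 + 2))/(-115 - 4*(12 + 2)) = -604230 + (578 - 4*14)/(-115 - 4*14) = -604230 + (578 - 56)/(-115 - 56) = -604230 + 522/(-171) = -604230 - 1/171*522 = -604230 - 58/19 = -11480428/19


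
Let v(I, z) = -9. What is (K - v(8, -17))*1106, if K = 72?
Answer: 89586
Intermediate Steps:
(K - v(8, -17))*1106 = (72 - 1*(-9))*1106 = (72 + 9)*1106 = 81*1106 = 89586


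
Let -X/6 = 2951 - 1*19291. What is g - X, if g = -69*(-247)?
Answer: -80997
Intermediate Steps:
g = 17043
X = 98040 (X = -6*(2951 - 1*19291) = -6*(2951 - 19291) = -6*(-16340) = 98040)
g - X = 17043 - 1*98040 = 17043 - 98040 = -80997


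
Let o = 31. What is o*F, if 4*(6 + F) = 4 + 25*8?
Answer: 1395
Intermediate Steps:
F = 45 (F = -6 + (4 + 25*8)/4 = -6 + (4 + 200)/4 = -6 + (1/4)*204 = -6 + 51 = 45)
o*F = 31*45 = 1395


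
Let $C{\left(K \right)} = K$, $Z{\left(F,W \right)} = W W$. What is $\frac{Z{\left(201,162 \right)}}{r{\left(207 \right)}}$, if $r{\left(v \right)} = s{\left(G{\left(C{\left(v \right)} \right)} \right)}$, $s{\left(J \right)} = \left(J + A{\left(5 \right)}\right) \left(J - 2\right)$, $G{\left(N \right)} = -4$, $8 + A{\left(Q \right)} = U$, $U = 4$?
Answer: $\frac{2187}{4} \approx 546.75$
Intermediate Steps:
$Z{\left(F,W \right)} = W^{2}$
$A{\left(Q \right)} = -4$ ($A{\left(Q \right)} = -8 + 4 = -4$)
$s{\left(J \right)} = \left(-4 + J\right) \left(-2 + J\right)$ ($s{\left(J \right)} = \left(J - 4\right) \left(J - 2\right) = \left(-4 + J\right) \left(-2 + J\right)$)
$r{\left(v \right)} = 48$ ($r{\left(v \right)} = 8 + \left(-4\right)^{2} - -24 = 8 + 16 + 24 = 48$)
$\frac{Z{\left(201,162 \right)}}{r{\left(207 \right)}} = \frac{162^{2}}{48} = 26244 \cdot \frac{1}{48} = \frac{2187}{4}$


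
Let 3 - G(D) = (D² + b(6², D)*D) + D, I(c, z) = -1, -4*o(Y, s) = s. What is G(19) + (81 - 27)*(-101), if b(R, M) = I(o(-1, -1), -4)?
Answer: -5812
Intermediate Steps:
o(Y, s) = -s/4
b(R, M) = -1
G(D) = 3 - D² (G(D) = 3 - ((D² - D) + D) = 3 - D²)
G(19) + (81 - 27)*(-101) = (3 - 1*19²) + (81 - 27)*(-101) = (3 - 1*361) + 54*(-101) = (3 - 361) - 5454 = -358 - 5454 = -5812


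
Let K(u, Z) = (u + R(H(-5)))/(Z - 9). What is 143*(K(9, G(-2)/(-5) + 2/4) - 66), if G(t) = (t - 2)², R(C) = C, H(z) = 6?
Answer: -28864/3 ≈ -9621.3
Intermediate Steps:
G(t) = (-2 + t)²
K(u, Z) = (6 + u)/(-9 + Z) (K(u, Z) = (u + 6)/(Z - 9) = (6 + u)/(-9 + Z))
143*(K(9, G(-2)/(-5) + 2/4) - 66) = 143*((6 + 9)/(-9 + ((-2 - 2)²/(-5) + 2/4)) - 66) = 143*(15/(-9 + ((-4)²*(-⅕) + 2*(¼))) - 66) = 143*(15/(-9 + (16*(-⅕) + ½)) - 66) = 143*(15/(-9 + (-16/5 + ½)) - 66) = 143*(15/(-9 - 27/10) - 66) = 143*(15/(-117/10) - 66) = 143*(-10/117*15 - 66) = 143*(-50/39 - 66) = 143*(-2624/39) = -28864/3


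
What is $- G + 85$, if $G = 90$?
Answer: $-5$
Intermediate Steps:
$- G + 85 = \left(-1\right) 90 + 85 = -90 + 85 = -5$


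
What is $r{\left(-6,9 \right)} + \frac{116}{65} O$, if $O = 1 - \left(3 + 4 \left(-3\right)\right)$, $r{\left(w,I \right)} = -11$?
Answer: $\frac{89}{13} \approx 6.8462$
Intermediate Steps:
$O = 10$ ($O = 1 - \left(3 - 12\right) = 1 - -9 = 1 + 9 = 10$)
$r{\left(-6,9 \right)} + \frac{116}{65} O = -11 + \frac{116}{65} \cdot 10 = -11 + \frac{232}{13} = \frac{89}{13}$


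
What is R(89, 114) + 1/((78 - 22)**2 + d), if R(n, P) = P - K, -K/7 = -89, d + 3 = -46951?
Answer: -22303363/43818 ≈ -509.00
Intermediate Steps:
d = -46954 (d = -3 - 46951 = -46954)
K = 623 (K = -7*(-89) = 623)
R(n, P) = -623 + P (R(n, P) = P - 1*623 = P - 623 = -623 + P)
R(89, 114) + 1/((78 - 22)**2 + d) = (-623 + 114) + 1/((78 - 22)**2 - 46954) = -509 + 1/(56**2 - 46954) = -509 + 1/(3136 - 46954) = -509 + 1/(-43818) = -509 - 1/43818 = -22303363/43818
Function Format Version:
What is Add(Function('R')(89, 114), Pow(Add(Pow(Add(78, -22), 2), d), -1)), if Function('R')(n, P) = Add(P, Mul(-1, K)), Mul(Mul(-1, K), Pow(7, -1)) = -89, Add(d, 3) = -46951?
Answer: Rational(-22303363, 43818) ≈ -509.00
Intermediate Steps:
d = -46954 (d = Add(-3, -46951) = -46954)
K = 623 (K = Mul(-7, -89) = 623)
Function('R')(n, P) = Add(-623, P) (Function('R')(n, P) = Add(P, Mul(-1, 623)) = Add(P, -623) = Add(-623, P))
Add(Function('R')(89, 114), Pow(Add(Pow(Add(78, -22), 2), d), -1)) = Add(Add(-623, 114), Pow(Add(Pow(Add(78, -22), 2), -46954), -1)) = Add(-509, Pow(Add(Pow(56, 2), -46954), -1)) = Add(-509, Pow(Add(3136, -46954), -1)) = Add(-509, Pow(-43818, -1)) = Add(-509, Rational(-1, 43818)) = Rational(-22303363, 43818)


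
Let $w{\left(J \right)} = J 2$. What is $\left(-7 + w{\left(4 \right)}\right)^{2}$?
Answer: $1$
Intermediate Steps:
$w{\left(J \right)} = 2 J$
$\left(-7 + w{\left(4 \right)}\right)^{2} = \left(-7 + 2 \cdot 4\right)^{2} = \left(-7 + 8\right)^{2} = 1^{2} = 1$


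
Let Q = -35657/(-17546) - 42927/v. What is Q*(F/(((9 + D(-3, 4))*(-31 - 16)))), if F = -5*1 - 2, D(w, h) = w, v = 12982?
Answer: -254010722/8029321563 ≈ -0.031635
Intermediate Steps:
F = -7 (F = -5 - 2 = -7)
Q = -72574492/56945543 (Q = -35657/(-17546) - 42927/12982 = -35657*(-1/17546) - 42927*1/12982 = 35657/17546 - 42927/12982 = -72574492/56945543 ≈ -1.2745)
Q*(F/(((9 + D(-3, 4))*(-31 - 16)))) = -(-508021444)/(56945543*((9 - 3)*(-31 - 16))) = -(-508021444)/(56945543*(6*(-47))) = -(-508021444)/(56945543*(-282)) = -(-508021444)*(-1)/(56945543*282) = -72574492/56945543*7/282 = -254010722/8029321563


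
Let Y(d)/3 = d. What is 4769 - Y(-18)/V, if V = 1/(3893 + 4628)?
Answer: 464903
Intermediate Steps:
V = 1/8521 ≈ 0.00011736
Y(d) = 3*d
4769 - Y(-18)/V = 4769 - 3*(-18)/1/8521 = 4769 - (-54)*8521 = 4769 - 1*(-460134) = 4769 + 460134 = 464903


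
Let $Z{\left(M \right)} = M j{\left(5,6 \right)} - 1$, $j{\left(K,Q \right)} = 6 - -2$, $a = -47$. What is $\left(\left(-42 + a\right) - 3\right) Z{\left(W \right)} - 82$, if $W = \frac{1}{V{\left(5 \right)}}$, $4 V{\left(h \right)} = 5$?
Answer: $- \frac{2894}{5} \approx -578.8$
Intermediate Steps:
$V{\left(h \right)} = \frac{5}{4}$ ($V{\left(h \right)} = \frac{1}{4} \cdot 5 = \frac{5}{4}$)
$j{\left(K,Q \right)} = 8$ ($j{\left(K,Q \right)} = 6 + 2 = 8$)
$W = \frac{4}{5}$ ($W = \frac{1}{\frac{5}{4}} = \frac{4}{5} \approx 0.8$)
$Z{\left(M \right)} = -1 + 8 M$ ($Z{\left(M \right)} = M 8 - 1 = 8 M - 1 = -1 + 8 M$)
$\left(\left(-42 + a\right) - 3\right) Z{\left(W \right)} - 82 = \left(\left(-42 - 47\right) - 3\right) \left(-1 + 8 \cdot \frac{4}{5}\right) - 82 = \left(-89 - 3\right) \left(-1 + \frac{32}{5}\right) - 82 = \left(-92\right) \frac{27}{5} - 82 = - \frac{2484}{5} - 82 = - \frac{2894}{5}$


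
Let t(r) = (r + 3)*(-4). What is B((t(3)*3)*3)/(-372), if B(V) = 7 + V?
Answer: 209/372 ≈ 0.56183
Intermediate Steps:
t(r) = -12 - 4*r (t(r) = (3 + r)*(-4) = -12 - 4*r)
B((t(3)*3)*3)/(-372) = (7 + ((-12 - 4*3)*3)*3)/(-372) = (7 + ((-12 - 12)*3)*3)*(-1/372) = (7 - 24*3*3)*(-1/372) = (7 - 72*3)*(-1/372) = (7 - 216)*(-1/372) = -209*(-1/372) = 209/372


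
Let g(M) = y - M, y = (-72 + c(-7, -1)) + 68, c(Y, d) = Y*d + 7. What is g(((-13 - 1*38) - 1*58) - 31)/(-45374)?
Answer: -75/22687 ≈ -0.0033059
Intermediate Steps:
c(Y, d) = 7 + Y*d
y = 10 (y = (-72 + (7 - 7*(-1))) + 68 = (-72 + (7 + 7)) + 68 = (-72 + 14) + 68 = -58 + 68 = 10)
g(M) = 10 - M
g(((-13 - 1*38) - 1*58) - 31)/(-45374) = (10 - (((-13 - 1*38) - 1*58) - 31))/(-45374) = (10 - (((-13 - 38) - 58) - 31))*(-1/45374) = (10 - ((-51 - 58) - 31))*(-1/45374) = (10 - (-109 - 31))*(-1/45374) = (10 - 1*(-140))*(-1/45374) = (10 + 140)*(-1/45374) = 150*(-1/45374) = -75/22687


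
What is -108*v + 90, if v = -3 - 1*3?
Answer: 738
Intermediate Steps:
v = -6 (v = -3 - 3 = -6)
-108*v + 90 = -108*(-6) + 90 = 648 + 90 = 738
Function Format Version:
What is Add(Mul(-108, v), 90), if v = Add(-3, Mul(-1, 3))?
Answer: 738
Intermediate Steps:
v = -6 (v = Add(-3, -3) = -6)
Add(Mul(-108, v), 90) = Add(Mul(-108, -6), 90) = Add(648, 90) = 738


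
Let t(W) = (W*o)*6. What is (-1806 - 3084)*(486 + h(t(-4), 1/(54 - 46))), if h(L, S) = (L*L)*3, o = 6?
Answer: -306573660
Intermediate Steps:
t(W) = 36*W (t(W) = (W*6)*6 = (6*W)*6 = 36*W)
h(L, S) = 3*L² (h(L, S) = L²*3 = 3*L²)
(-1806 - 3084)*(486 + h(t(-4), 1/(54 - 46))) = (-1806 - 3084)*(486 + 3*(36*(-4))²) = -4890*(486 + 3*(-144)²) = -4890*(486 + 3*20736) = -4890*(486 + 62208) = -4890*62694 = -306573660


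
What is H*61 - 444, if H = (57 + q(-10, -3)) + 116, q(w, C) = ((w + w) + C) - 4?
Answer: 8462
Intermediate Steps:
q(w, C) = -4 + C + 2*w (q(w, C) = (2*w + C) - 4 = (C + 2*w) - 4 = -4 + C + 2*w)
H = 146 (H = (57 + (-4 - 3 + 2*(-10))) + 116 = (57 + (-4 - 3 - 20)) + 116 = (57 - 27) + 116 = 30 + 116 = 146)
H*61 - 444 = 146*61 - 444 = 8906 - 444 = 8462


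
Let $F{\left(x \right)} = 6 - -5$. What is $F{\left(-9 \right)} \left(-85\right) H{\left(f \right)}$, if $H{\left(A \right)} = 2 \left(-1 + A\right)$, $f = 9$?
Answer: $-14960$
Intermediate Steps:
$F{\left(x \right)} = 11$ ($F{\left(x \right)} = 6 + 5 = 11$)
$H{\left(A \right)} = -2 + 2 A$
$F{\left(-9 \right)} \left(-85\right) H{\left(f \right)} = 11 \left(-85\right) \left(-2 + 2 \cdot 9\right) = - 935 \left(-2 + 18\right) = \left(-935\right) 16 = -14960$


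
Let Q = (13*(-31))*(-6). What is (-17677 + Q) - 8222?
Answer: -23481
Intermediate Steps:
Q = 2418 (Q = -403*(-6) = 2418)
(-17677 + Q) - 8222 = (-17677 + 2418) - 8222 = -15259 - 8222 = -23481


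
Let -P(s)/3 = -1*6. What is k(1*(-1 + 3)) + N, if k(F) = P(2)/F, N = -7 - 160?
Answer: -158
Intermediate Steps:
P(s) = 18 (P(s) = -(-3)*6 = -3*(-6) = 18)
N = -167
k(F) = 18/F
k(1*(-1 + 3)) + N = 18/((1*(-1 + 3))) - 167 = 18/((1*2)) - 167 = 18/2 - 167 = 18*(½) - 167 = 9 - 167 = -158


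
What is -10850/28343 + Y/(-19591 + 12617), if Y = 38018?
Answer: -82372291/14118863 ≈ -5.8342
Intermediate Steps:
-10850/28343 + Y/(-19591 + 12617) = -10850/28343 + 38018/(-19591 + 12617) = -10850*1/28343 + 38018/(-6974) = -1550/4049 + 38018*(-1/6974) = -1550/4049 - 19009/3487 = -82372291/14118863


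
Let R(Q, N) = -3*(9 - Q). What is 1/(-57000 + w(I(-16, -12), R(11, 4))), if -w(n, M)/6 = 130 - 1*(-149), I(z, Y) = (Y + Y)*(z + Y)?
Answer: -1/58674 ≈ -1.7043e-5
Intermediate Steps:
I(z, Y) = 2*Y*(Y + z) (I(z, Y) = (2*Y)*(Y + z) = 2*Y*(Y + z))
R(Q, N) = -27 + 3*Q
w(n, M) = -1674 (w(n, M) = -6*(130 - 1*(-149)) = -6*(130 + 149) = -6*279 = -1674)
1/(-57000 + w(I(-16, -12), R(11, 4))) = 1/(-57000 - 1674) = 1/(-58674) = -1/58674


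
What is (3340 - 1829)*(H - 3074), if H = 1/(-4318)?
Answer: -20056308363/4318 ≈ -4.6448e+6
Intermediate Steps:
H = -1/4318 ≈ -0.00023159
(3340 - 1829)*(H - 3074) = (3340 - 1829)*(-1/4318 - 3074) = 1511*(-13273533/4318) = -20056308363/4318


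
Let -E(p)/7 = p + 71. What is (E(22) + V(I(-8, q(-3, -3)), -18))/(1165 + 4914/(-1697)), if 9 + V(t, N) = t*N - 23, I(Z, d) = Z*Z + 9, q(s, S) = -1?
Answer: -3388909/1972091 ≈ -1.7184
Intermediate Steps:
E(p) = -497 - 7*p (E(p) = -7*(p + 71) = -7*(71 + p) = -497 - 7*p)
I(Z, d) = 9 + Z² (I(Z, d) = Z² + 9 = 9 + Z²)
V(t, N) = -32 + N*t (V(t, N) = -9 + (t*N - 23) = -9 + (N*t - 23) = -9 + (-23 + N*t) = -32 + N*t)
(E(22) + V(I(-8, q(-3, -3)), -18))/(1165 + 4914/(-1697)) = ((-497 - 7*22) + (-32 - 18*(9 + (-8)²)))/(1165 + 4914/(-1697)) = ((-497 - 154) + (-32 - 18*(9 + 64)))/(1165 + 4914*(-1/1697)) = (-651 + (-32 - 18*73))/(1165 - 4914/1697) = (-651 + (-32 - 1314))/(1972091/1697) = (-651 - 1346)*(1697/1972091) = -1997*1697/1972091 = -3388909/1972091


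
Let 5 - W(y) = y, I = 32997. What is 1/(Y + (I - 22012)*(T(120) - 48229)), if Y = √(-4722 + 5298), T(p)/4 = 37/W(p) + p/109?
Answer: -2507/1328111588891 ≈ -1.8876e-9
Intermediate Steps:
W(y) = 5 - y
T(p) = 148/(5 - p) + 4*p/109 (T(p) = 4*(37/(5 - p) + p/109) = 148/(5 - p) + 4*p/109)
Y = 24 (Y = √576 = 24)
1/(Y + (I - 22012)*(T(120) - 48229)) = 1/(24 + (32997 - 22012)*(4*(-4033 + 120*(-5 + 120))/(109*(-5 + 120)) - 48229)) = 1/(24 + 10985*((4/109)*(-4033 + 120*115)/115 - 48229)) = 1/(24 + 10985*((4/109)*(1/115)*(-4033 + 13800) - 48229)) = 1/(24 + 10985*((4/109)*(1/115)*9767 - 48229)) = 1/(24 + 10985*(39068/12535 - 48229)) = 1/(24 + 10985*(-604511447/12535)) = 1/(24 - 1328111649059/2507) = 1/(-1328111588891/2507) = -2507/1328111588891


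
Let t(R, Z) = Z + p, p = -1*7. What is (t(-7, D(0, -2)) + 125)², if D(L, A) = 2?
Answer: 14400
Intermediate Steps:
p = -7
t(R, Z) = -7 + Z (t(R, Z) = Z - 7 = -7 + Z)
(t(-7, D(0, -2)) + 125)² = ((-7 + 2) + 125)² = (-5 + 125)² = 120² = 14400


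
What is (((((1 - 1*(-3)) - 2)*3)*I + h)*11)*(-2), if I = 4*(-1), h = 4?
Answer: 440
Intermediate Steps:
I = -4
(((((1 - 1*(-3)) - 2)*3)*I + h)*11)*(-2) = (((((1 - 1*(-3)) - 2)*3)*(-4) + 4)*11)*(-2) = (((((1 + 3) - 2)*3)*(-4) + 4)*11)*(-2) = ((((4 - 2)*3)*(-4) + 4)*11)*(-2) = (((2*3)*(-4) + 4)*11)*(-2) = ((6*(-4) + 4)*11)*(-2) = ((-24 + 4)*11)*(-2) = -20*11*(-2) = -220*(-2) = 440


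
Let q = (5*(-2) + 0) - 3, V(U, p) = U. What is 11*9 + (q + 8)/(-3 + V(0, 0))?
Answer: 302/3 ≈ 100.67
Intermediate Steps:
q = -13 (q = (-10 + 0) - 3 = -10 - 3 = -13)
11*9 + (q + 8)/(-3 + V(0, 0)) = 11*9 + (-13 + 8)/(-3 + 0) = 99 - 5/(-3) = 99 - 5*(-⅓) = 99 + 5/3 = 302/3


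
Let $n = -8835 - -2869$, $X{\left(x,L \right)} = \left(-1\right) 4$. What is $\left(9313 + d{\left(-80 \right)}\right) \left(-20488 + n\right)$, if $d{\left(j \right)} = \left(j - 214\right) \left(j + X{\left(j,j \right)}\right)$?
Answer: $-899674086$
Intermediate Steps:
$X{\left(x,L \right)} = -4$
$n = -5966$ ($n = -8835 + 2869 = -5966$)
$d{\left(j \right)} = \left(-214 + j\right) \left(-4 + j\right)$ ($d{\left(j \right)} = \left(j - 214\right) \left(j - 4\right) = \left(-214 + j\right) \left(-4 + j\right)$)
$\left(9313 + d{\left(-80 \right)}\right) \left(-20488 + n\right) = \left(9313 + \left(856 + \left(-80\right)^{2} - -17440\right)\right) \left(-20488 - 5966\right) = \left(9313 + \left(856 + 6400 + 17440\right)\right) \left(-26454\right) = \left(9313 + 24696\right) \left(-26454\right) = 34009 \left(-26454\right) = -899674086$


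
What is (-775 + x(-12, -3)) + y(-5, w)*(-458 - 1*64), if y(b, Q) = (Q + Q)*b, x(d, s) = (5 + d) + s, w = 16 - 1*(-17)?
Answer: 171475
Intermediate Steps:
w = 33 (w = 16 + 17 = 33)
x(d, s) = 5 + d + s
y(b, Q) = 2*Q*b (y(b, Q) = (2*Q)*b = 2*Q*b)
(-775 + x(-12, -3)) + y(-5, w)*(-458 - 1*64) = (-775 + (5 - 12 - 3)) + (2*33*(-5))*(-458 - 1*64) = (-775 - 10) - 330*(-458 - 64) = -785 - 330*(-522) = -785 + 172260 = 171475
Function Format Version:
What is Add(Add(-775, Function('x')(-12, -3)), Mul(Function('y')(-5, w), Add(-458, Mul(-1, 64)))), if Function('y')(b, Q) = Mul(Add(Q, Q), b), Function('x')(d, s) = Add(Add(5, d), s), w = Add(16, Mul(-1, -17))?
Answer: 171475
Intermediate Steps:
w = 33 (w = Add(16, 17) = 33)
Function('x')(d, s) = Add(5, d, s)
Function('y')(b, Q) = Mul(2, Q, b) (Function('y')(b, Q) = Mul(Mul(2, Q), b) = Mul(2, Q, b))
Add(Add(-775, Function('x')(-12, -3)), Mul(Function('y')(-5, w), Add(-458, Mul(-1, 64)))) = Add(Add(-775, Add(5, -12, -3)), Mul(Mul(2, 33, -5), Add(-458, Mul(-1, 64)))) = Add(Add(-775, -10), Mul(-330, Add(-458, -64))) = Add(-785, Mul(-330, -522)) = Add(-785, 172260) = 171475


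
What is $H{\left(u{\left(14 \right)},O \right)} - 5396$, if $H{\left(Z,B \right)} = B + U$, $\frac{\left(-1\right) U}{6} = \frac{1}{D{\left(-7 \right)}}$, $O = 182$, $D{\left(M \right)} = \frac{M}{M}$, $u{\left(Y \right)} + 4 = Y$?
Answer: $-5220$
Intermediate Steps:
$u{\left(Y \right)} = -4 + Y$
$D{\left(M \right)} = 1$
$U = -6$ ($U = - \frac{6}{1} = \left(-6\right) 1 = -6$)
$H{\left(Z,B \right)} = -6 + B$ ($H{\left(Z,B \right)} = B - 6 = -6 + B$)
$H{\left(u{\left(14 \right)},O \right)} - 5396 = \left(-6 + 182\right) - 5396 = 176 - 5396 = -5220$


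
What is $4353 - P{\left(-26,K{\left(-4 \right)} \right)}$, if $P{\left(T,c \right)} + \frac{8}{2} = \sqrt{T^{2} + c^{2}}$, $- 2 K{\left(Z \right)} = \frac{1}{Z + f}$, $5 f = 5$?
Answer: $4357 - \frac{\sqrt{24337}}{6} \approx 4331.0$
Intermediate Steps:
$f = 1$ ($f = \frac{1}{5} \cdot 5 = 1$)
$K{\left(Z \right)} = - \frac{1}{2 \left(1 + Z\right)}$ ($K{\left(Z \right)} = - \frac{1}{2 \left(Z + 1\right)} = - \frac{1}{2 \left(1 + Z\right)}$)
$P{\left(T,c \right)} = -4 + \sqrt{T^{2} + c^{2}}$
$4353 - P{\left(-26,K{\left(-4 \right)} \right)} = 4353 - \left(-4 + \sqrt{\left(-26\right)^{2} + \left(- \frac{1}{2 + 2 \left(-4\right)}\right)^{2}}\right) = 4353 - \left(-4 + \sqrt{676 + \left(- \frac{1}{2 - 8}\right)^{2}}\right) = 4353 - \left(-4 + \sqrt{676 + \left(- \frac{1}{-6}\right)^{2}}\right) = 4353 - \left(-4 + \sqrt{676 + \left(\left(-1\right) \left(- \frac{1}{6}\right)\right)^{2}}\right) = 4353 - \left(-4 + \sqrt{676 + \left(\frac{1}{6}\right)^{2}}\right) = 4353 - \left(-4 + \sqrt{676 + \frac{1}{36}}\right) = 4353 - \left(-4 + \sqrt{\frac{24337}{36}}\right) = 4353 - \left(-4 + \frac{\sqrt{24337}}{6}\right) = 4353 + \left(4 - \frac{\sqrt{24337}}{6}\right) = 4357 - \frac{\sqrt{24337}}{6}$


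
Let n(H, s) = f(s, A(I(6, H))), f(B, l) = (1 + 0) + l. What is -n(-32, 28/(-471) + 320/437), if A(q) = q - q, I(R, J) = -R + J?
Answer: -1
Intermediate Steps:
I(R, J) = J - R
A(q) = 0
f(B, l) = 1 + l
n(H, s) = 1 (n(H, s) = 1 + 0 = 1)
-n(-32, 28/(-471) + 320/437) = -1*1 = -1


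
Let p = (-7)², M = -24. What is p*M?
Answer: -1176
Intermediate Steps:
p = 49
p*M = 49*(-24) = -1176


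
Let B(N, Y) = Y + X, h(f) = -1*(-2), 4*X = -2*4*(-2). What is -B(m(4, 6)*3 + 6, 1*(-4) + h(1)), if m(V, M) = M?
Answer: -2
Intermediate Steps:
X = 4 (X = (-2*4*(-2))/4 = (-8*(-2))/4 = (1/4)*16 = 4)
h(f) = 2
B(N, Y) = 4 + Y (B(N, Y) = Y + 4 = 4 + Y)
-B(m(4, 6)*3 + 6, 1*(-4) + h(1)) = -(4 + (1*(-4) + 2)) = -(4 + (-4 + 2)) = -(4 - 2) = -1*2 = -2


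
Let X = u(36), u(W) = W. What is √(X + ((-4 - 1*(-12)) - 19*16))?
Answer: 2*I*√65 ≈ 16.125*I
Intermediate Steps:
X = 36
√(X + ((-4 - 1*(-12)) - 19*16)) = √(36 + ((-4 - 1*(-12)) - 19*16)) = √(36 + ((-4 + 12) - 304)) = √(36 + (8 - 304)) = √(36 - 296) = √(-260) = 2*I*√65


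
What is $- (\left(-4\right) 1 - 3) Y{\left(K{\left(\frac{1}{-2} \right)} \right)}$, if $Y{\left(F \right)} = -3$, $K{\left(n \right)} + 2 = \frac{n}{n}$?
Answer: $-21$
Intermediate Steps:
$K{\left(n \right)} = -1$ ($K{\left(n \right)} = -2 + \frac{n}{n} = -2 + 1 = -1$)
$- (\left(-4\right) 1 - 3) Y{\left(K{\left(\frac{1}{-2} \right)} \right)} = - (\left(-4\right) 1 - 3) \left(-3\right) = - (-4 - 3) \left(-3\right) = \left(-1\right) \left(-7\right) \left(-3\right) = 7 \left(-3\right) = -21$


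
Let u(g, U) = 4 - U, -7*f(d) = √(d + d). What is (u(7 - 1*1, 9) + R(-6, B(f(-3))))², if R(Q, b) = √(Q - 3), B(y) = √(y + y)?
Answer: 16 - 30*I ≈ 16.0 - 30.0*I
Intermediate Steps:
f(d) = -√2*√d/7 (f(d) = -√(d + d)/7 = -√2*√d/7)
B(y) = √2*√y (B(y) = √(2*y) = √2*√y)
R(Q, b) = √(-3 + Q)
(u(7 - 1*1, 9) + R(-6, B(f(-3))))² = ((4 - 1*9) + √(-3 - 6))² = ((4 - 9) + √(-9))² = (-5 + 3*I)²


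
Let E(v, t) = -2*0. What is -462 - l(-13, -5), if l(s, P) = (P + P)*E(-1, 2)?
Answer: -462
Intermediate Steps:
E(v, t) = 0
l(s, P) = 0 (l(s, P) = (P + P)*0 = (2*P)*0 = 0)
-462 - l(-13, -5) = -462 - 1*0 = -462 + 0 = -462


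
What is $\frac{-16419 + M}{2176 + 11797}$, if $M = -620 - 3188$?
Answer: $- \frac{20227}{13973} \approx -1.4476$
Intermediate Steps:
$M = -3808$ ($M = -620 - 3188 = -3808$)
$\frac{-16419 + M}{2176 + 11797} = \frac{-16419 - 3808}{2176 + 11797} = - \frac{20227}{13973}$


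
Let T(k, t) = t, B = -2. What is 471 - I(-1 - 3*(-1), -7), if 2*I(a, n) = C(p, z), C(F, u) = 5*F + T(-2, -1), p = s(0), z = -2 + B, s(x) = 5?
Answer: 459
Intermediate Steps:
z = -4 (z = -2 - 2 = -4)
p = 5
C(F, u) = -1 + 5*F (C(F, u) = 5*F - 1 = -1 + 5*F)
I(a, n) = 12 (I(a, n) = (-1 + 5*5)/2 = (-1 + 25)/2 = (½)*24 = 12)
471 - I(-1 - 3*(-1), -7) = 471 - 1*12 = 471 - 12 = 459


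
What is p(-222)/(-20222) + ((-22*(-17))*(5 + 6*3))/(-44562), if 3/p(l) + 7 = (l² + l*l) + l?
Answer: -8553017087501/44308247439498 ≈ -0.19303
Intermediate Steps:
p(l) = 3/(-7 + l + 2*l²) (p(l) = 3/(-7 + ((l² + l*l) + l)) = 3/(-7 + ((l² + l²) + l)) = 3/(-7 + (2*l² + l)) = 3/(-7 + (l + 2*l²)) = 3/(-7 + l + 2*l²))
p(-222)/(-20222) + ((-22*(-17))*(5 + 6*3))/(-44562) = (3/(-7 - 222 + 2*(-222)²))/(-20222) + ((-22*(-17))*(5 + 6*3))/(-44562) = (3/(-7 - 222 + 2*49284))*(-1/20222) + (374*(5 + 18))*(-1/44562) = (3/(-7 - 222 + 98568))*(-1/20222) + (374*23)*(-1/44562) = (3/98339)*(-1/20222) + 8602*(-1/44562) = (3*(1/98339))*(-1/20222) - 4301/22281 = (3/98339)*(-1/20222) - 4301/22281 = -3/1988611258 - 4301/22281 = -8553017087501/44308247439498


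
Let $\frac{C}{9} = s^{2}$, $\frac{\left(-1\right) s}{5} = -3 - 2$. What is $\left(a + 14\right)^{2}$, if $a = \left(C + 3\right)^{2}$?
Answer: $1003267488662404$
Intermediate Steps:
$s = 25$ ($s = - 5 \left(-3 - 2\right) = \left(-5\right) \left(-5\right) = 25$)
$C = 5625$ ($C = 9 \cdot 25^{2} = 9 \cdot 625 = 5625$)
$a = 31674384$ ($a = \left(5625 + 3\right)^{2} = 5628^{2} = 31674384$)
$\left(a + 14\right)^{2} = \left(31674384 + 14\right)^{2} = 31674398^{2} = 1003267488662404$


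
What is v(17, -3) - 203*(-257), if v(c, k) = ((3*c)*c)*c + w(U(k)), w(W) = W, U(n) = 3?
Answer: 66913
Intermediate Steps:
v(c, k) = 3 + 3*c³ (v(c, k) = ((3*c)*c)*c + 3 = (3*c²)*c + 3 = 3*c³ + 3 = 3 + 3*c³)
v(17, -3) - 203*(-257) = (3 + 3*17³) - 203*(-257) = (3 + 3*4913) + 52171 = (3 + 14739) + 52171 = 14742 + 52171 = 66913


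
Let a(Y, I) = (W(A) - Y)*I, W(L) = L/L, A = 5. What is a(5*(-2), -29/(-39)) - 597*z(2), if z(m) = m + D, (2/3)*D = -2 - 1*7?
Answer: 536147/78 ≈ 6873.7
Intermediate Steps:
D = -27/2 (D = 3*(-2 - 1*7)/2 = 3*(-2 - 7)/2 = (3/2)*(-9) = -27/2 ≈ -13.500)
W(L) = 1
z(m) = -27/2 + m (z(m) = m - 27/2 = -27/2 + m)
a(Y, I) = I*(1 - Y) (a(Y, I) = (1 - Y)*I = I*(1 - Y))
a(5*(-2), -29/(-39)) - 597*z(2) = (-29/(-39))*(1 - 5*(-2)) - 597*(-27/2 + 2) = (-29*(-1/39))*(1 - 1*(-10)) - 597*(-23/2) = 29*(1 + 10)/39 + 13731/2 = (29/39)*11 + 13731/2 = 319/39 + 13731/2 = 536147/78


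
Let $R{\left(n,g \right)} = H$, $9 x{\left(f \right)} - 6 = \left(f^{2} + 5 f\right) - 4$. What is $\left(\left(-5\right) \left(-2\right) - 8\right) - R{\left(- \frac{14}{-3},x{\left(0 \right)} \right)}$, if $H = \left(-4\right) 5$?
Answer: $22$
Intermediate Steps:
$x{\left(f \right)} = \frac{2}{9} + \frac{f^{2}}{9} + \frac{5 f}{9}$ ($x{\left(f \right)} = \frac{2}{3} + \frac{\left(f^{2} + 5 f\right) - 4}{9} = \frac{2}{3} + \frac{-4 + f^{2} + 5 f}{9} = \frac{2}{3} + \left(- \frac{4}{9} + \frac{f^{2}}{9} + \frac{5 f}{9}\right) = \frac{2}{9} + \frac{f^{2}}{9} + \frac{5 f}{9}$)
$H = -20$
$R{\left(n,g \right)} = -20$
$\left(\left(-5\right) \left(-2\right) - 8\right) - R{\left(- \frac{14}{-3},x{\left(0 \right)} \right)} = \left(\left(-5\right) \left(-2\right) - 8\right) - -20 = \left(10 - 8\right) + 20 = 2 + 20 = 22$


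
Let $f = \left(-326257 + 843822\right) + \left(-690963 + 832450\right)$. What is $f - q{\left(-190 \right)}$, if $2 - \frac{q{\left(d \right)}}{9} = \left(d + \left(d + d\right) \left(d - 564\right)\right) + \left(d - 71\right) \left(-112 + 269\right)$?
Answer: $2867211$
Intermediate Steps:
$q{\left(d \right)} = 100341 - 1422 d - 18 d \left(-564 + d\right)$ ($q{\left(d \right)} = 18 - 9 \left(\left(d + \left(d + d\right) \left(d - 564\right)\right) + \left(d - 71\right) \left(-112 + 269\right)\right) = 18 - 9 \left(\left(d + 2 d \left(-564 + d\right)\right) + \left(-71 + d\right) 157\right) = 18 - 9 \left(\left(d + 2 d \left(-564 + d\right)\right) + \left(-11147 + 157 d\right)\right) = 18 - 9 \left(-11147 + 158 d + 2 d \left(-564 + d\right)\right) = 18 - \left(-100323 + 1422 d + 18 d \left(-564 + d\right)\right) = 100341 - 1422 d - 18 d \left(-564 + d\right)$)
$f = 659052$ ($f = 517565 + 141487 = 659052$)
$f - q{\left(-190 \right)} = 659052 - \left(100341 - 18 \left(-190\right)^{2} + 8730 \left(-190\right)\right) = 659052 - \left(100341 - 649800 - 1658700\right) = 659052 - -2208159 = 659052 + 2208159 = 2867211$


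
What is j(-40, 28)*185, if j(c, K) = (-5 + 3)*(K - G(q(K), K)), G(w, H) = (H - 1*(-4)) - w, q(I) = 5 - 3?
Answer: 740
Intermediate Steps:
q(I) = 2
G(w, H) = 4 + H - w (G(w, H) = (H + 4) - w = (4 + H) - w = 4 + H - w)
j(c, K) = 4 (j(c, K) = (-5 + 3)*(K - (4 + K - 1*2)) = -2*(K - (4 + K - 2)) = -2*(K - (2 + K)) = -2*(K + (-2 - K)) = -2*(-2) = 4)
j(-40, 28)*185 = 4*185 = 740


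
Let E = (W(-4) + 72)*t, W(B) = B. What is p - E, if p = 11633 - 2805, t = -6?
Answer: 9236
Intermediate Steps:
p = 8828
E = -408 (E = (-4 + 72)*(-6) = 68*(-6) = -408)
p - E = 8828 - 1*(-408) = 8828 + 408 = 9236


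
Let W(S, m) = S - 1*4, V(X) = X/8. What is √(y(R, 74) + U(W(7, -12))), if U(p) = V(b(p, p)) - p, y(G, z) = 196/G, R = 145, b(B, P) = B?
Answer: I*√428330/580 ≈ 1.1284*I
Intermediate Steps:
V(X) = X/8 (V(X) = X*(⅛) = X/8)
W(S, m) = -4 + S (W(S, m) = S - 4 = -4 + S)
U(p) = -7*p/8 (U(p) = p/8 - p = -7*p/8)
√(y(R, 74) + U(W(7, -12))) = √(196/145 - 7*(-4 + 7)/8) = √(196*(1/145) - 7/8*3) = √(196/145 - 21/8) = √(-1477/1160) = I*√428330/580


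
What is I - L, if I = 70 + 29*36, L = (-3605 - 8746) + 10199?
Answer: 3266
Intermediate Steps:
L = -2152 (L = -12351 + 10199 = -2152)
I = 1114 (I = 70 + 1044 = 1114)
I - L = 1114 - 1*(-2152) = 1114 + 2152 = 3266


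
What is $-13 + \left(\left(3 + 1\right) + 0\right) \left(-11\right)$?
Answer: $-57$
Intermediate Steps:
$-13 + \left(\left(3 + 1\right) + 0\right) \left(-11\right) = -13 + \left(4 + 0\right) \left(-11\right) = -13 + 4 \left(-11\right) = -13 - 44 = -57$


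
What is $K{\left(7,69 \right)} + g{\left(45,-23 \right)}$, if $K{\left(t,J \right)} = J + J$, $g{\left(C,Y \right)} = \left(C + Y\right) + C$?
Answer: $205$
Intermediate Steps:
$g{\left(C,Y \right)} = Y + 2 C$
$K{\left(t,J \right)} = 2 J$
$K{\left(7,69 \right)} + g{\left(45,-23 \right)} = 2 \cdot 69 + \left(-23 + 2 \cdot 45\right) = 138 + \left(-23 + 90\right) = 138 + 67 = 205$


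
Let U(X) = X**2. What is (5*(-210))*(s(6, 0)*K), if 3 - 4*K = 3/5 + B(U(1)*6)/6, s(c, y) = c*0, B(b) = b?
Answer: 0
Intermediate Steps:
s(c, y) = 0
K = 7/20 (K = 3/4 - (3/5 + (1**2*6)/6)/4 = 3/4 - (3*(1/5) + (1*6)*(1/6))/4 = 3/4 - (3/5 + 6*(1/6))/4 = 3/4 - (3/5 + 1)/4 = 3/4 - 1/4*8/5 = 3/4 - 2/5 = 7/20 ≈ 0.35000)
(5*(-210))*(s(6, 0)*K) = (5*(-210))*(0*(7/20)) = -1050*0 = 0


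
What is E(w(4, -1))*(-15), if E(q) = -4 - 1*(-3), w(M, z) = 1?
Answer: 15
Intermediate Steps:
E(q) = -1 (E(q) = -4 + 3 = -1)
E(w(4, -1))*(-15) = -1*(-15) = 15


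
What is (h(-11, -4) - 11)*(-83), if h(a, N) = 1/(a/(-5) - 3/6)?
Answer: 14691/17 ≈ 864.18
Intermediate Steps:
h(a, N) = 1/(-1/2 - a/5) (h(a, N) = 1/(a*(-1/5) - 3*1/6) = 1/(-a/5 - 1/2) = 1/(-1/2 - a/5))
(h(-11, -4) - 11)*(-83) = (-10/(5 + 2*(-11)) - 11)*(-83) = (-10/(5 - 22) - 11)*(-83) = (-10/(-17) - 11)*(-83) = (-10*(-1/17) - 11)*(-83) = (10/17 - 11)*(-83) = -177/17*(-83) = 14691/17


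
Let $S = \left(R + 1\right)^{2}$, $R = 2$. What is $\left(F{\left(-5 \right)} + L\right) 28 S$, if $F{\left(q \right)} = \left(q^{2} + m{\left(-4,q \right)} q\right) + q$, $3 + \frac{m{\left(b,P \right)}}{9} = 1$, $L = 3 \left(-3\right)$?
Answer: $25452$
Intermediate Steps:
$L = -9$
$m{\left(b,P \right)} = -18$ ($m{\left(b,P \right)} = -27 + 9 \cdot 1 = -27 + 9 = -18$)
$S = 9$ ($S = \left(2 + 1\right)^{2} = 3^{2} = 9$)
$F{\left(q \right)} = q^{2} - 17 q$ ($F{\left(q \right)} = \left(q^{2} - 18 q\right) + q = q^{2} - 17 q$)
$\left(F{\left(-5 \right)} + L\right) 28 S = \left(- 5 \left(-17 - 5\right) - 9\right) 28 \cdot 9 = \left(\left(-5\right) \left(-22\right) - 9\right) 28 \cdot 9 = \left(110 - 9\right) 28 \cdot 9 = 101 \cdot 28 \cdot 9 = 2828 \cdot 9 = 25452$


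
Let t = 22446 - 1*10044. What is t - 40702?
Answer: -28300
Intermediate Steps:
t = 12402 (t = 22446 - 10044 = 12402)
t - 40702 = 12402 - 40702 = -28300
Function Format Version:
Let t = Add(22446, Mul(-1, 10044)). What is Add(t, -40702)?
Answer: -28300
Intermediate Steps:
t = 12402 (t = Add(22446, -10044) = 12402)
Add(t, -40702) = Add(12402, -40702) = -28300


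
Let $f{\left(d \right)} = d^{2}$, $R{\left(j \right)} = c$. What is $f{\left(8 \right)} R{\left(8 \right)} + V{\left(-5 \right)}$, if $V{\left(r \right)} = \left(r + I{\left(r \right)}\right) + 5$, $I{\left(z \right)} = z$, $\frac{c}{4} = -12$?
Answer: $-3077$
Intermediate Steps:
$c = -48$ ($c = 4 \left(-12\right) = -48$)
$V{\left(r \right)} = 5 + 2 r$ ($V{\left(r \right)} = \left(r + r\right) + 5 = 2 r + 5 = 5 + 2 r$)
$R{\left(j \right)} = -48$
$f{\left(8 \right)} R{\left(8 \right)} + V{\left(-5 \right)} = 8^{2} \left(-48\right) + \left(5 + 2 \left(-5\right)\right) = 64 \left(-48\right) + \left(5 - 10\right) = -3072 - 5 = -3077$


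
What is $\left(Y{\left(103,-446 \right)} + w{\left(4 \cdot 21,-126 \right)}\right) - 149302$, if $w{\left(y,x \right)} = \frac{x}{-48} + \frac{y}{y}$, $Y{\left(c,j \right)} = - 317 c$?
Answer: $- \frac{1455595}{8} \approx -1.8195 \cdot 10^{5}$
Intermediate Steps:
$w{\left(y,x \right)} = 1 - \frac{x}{48}$ ($w{\left(y,x \right)} = x \left(- \frac{1}{48}\right) + 1 = - \frac{x}{48} + 1 = 1 - \frac{x}{48}$)
$\left(Y{\left(103,-446 \right)} + w{\left(4 \cdot 21,-126 \right)}\right) - 149302 = \left(\left(-317\right) 103 + \left(1 - - \frac{21}{8}\right)\right) - 149302 = \left(-32651 + \left(1 + \frac{21}{8}\right)\right) - 149302 = \left(-32651 + \frac{29}{8}\right) - 149302 = - \frac{261179}{8} - 149302 = - \frac{1455595}{8}$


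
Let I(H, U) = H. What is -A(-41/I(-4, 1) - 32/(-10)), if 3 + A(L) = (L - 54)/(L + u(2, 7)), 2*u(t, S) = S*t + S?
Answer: 2248/479 ≈ 4.6931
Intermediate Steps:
u(t, S) = S/2 + S*t/2 (u(t, S) = (S*t + S)/2 = (S + S*t)/2 = S/2 + S*t/2)
A(L) = -3 + (-54 + L)/(21/2 + L) (A(L) = -3 + (L - 54)/(L + (½)*7*(1 + 2)) = -3 + (-54 + L)/(L + (½)*7*3) = -3 + (-54 + L)/(L + 21/2) = -3 + (-54 + L)/(21/2 + L))
-A(-41/I(-4, 1) - 32/(-10)) = -(-171 - 4*(-41/(-4) - 32/(-10)))/(21 + 2*(-41/(-4) - 32/(-10))) = -(-171 - 4*(-41*(-¼) - 32*(-⅒)))/(21 + 2*(-41*(-¼) - 32*(-⅒))) = -(-171 - 4*(41/4 + 16/5))/(21 + 2*(41/4 + 16/5)) = -(-171 - 4*269/20)/(21 + 2*(269/20)) = -(-171 - 269/5)/(21 + 269/10) = -(-1124)/(479/10*5) = -10*(-1124)/(479*5) = -1*(-2248/479) = 2248/479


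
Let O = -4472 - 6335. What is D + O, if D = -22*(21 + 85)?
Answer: -13139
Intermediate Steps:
O = -10807
D = -2332 (D = -22*106 = -2332)
D + O = -2332 - 10807 = -13139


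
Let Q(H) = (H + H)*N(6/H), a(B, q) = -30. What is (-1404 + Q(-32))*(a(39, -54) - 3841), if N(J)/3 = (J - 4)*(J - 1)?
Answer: 36522885/4 ≈ 9.1307e+6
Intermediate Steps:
N(J) = 3*(-1 + J)*(-4 + J) (N(J) = 3*((J - 4)*(J - 1)) = 3*((-4 + J)*(-1 + J)) = 3*((-1 + J)*(-4 + J)) = 3*(-1 + J)*(-4 + J))
Q(H) = 2*H*(12 - 90/H + 108/H²) (Q(H) = (H + H)*(12 - 90/H + 3*(6/H)²) = (2*H)*(12 - 90/H + 3*(36/H²)) = (2*H)*(12 - 90/H + 108/H²) = 2*H*(12 - 90/H + 108/H²))
(-1404 + Q(-32))*(a(39, -54) - 3841) = (-1404 + (-180 + 24*(-32) + 216/(-32)))*(-30 - 3841) = (-1404 + (-180 - 768 + 216*(-1/32)))*(-3871) = (-1404 + (-180 - 768 - 27/4))*(-3871) = (-1404 - 3819/4)*(-3871) = -9435/4*(-3871) = 36522885/4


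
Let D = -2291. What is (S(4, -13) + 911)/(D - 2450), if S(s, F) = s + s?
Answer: -919/4741 ≈ -0.19384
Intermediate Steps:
S(s, F) = 2*s
(S(4, -13) + 911)/(D - 2450) = (2*4 + 911)/(-2291 - 2450) = (8 + 911)/(-4741) = 919*(-1/4741) = -919/4741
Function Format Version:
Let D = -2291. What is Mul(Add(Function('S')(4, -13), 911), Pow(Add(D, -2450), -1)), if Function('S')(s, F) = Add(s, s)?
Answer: Rational(-919, 4741) ≈ -0.19384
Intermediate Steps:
Function('S')(s, F) = Mul(2, s)
Mul(Add(Function('S')(4, -13), 911), Pow(Add(D, -2450), -1)) = Mul(Add(Mul(2, 4), 911), Pow(Add(-2291, -2450), -1)) = Mul(Add(8, 911), Pow(-4741, -1)) = Mul(919, Rational(-1, 4741)) = Rational(-919, 4741)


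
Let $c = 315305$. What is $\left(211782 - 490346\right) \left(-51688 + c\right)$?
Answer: $-73434205988$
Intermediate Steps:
$\left(211782 - 490346\right) \left(-51688 + c\right) = \left(211782 - 490346\right) \left(-51688 + 315305\right) = \left(-278564\right) 263617 = -73434205988$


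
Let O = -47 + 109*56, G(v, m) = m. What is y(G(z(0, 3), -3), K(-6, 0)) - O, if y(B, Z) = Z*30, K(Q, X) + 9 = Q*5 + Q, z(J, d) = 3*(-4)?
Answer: -7407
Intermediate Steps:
z(J, d) = -12
K(Q, X) = -9 + 6*Q (K(Q, X) = -9 + (Q*5 + Q) = -9 + (5*Q + Q) = -9 + 6*Q)
O = 6057 (O = -47 + 6104 = 6057)
y(B, Z) = 30*Z
y(G(z(0, 3), -3), K(-6, 0)) - O = 30*(-9 + 6*(-6)) - 1*6057 = 30*(-9 - 36) - 6057 = 30*(-45) - 6057 = -1350 - 6057 = -7407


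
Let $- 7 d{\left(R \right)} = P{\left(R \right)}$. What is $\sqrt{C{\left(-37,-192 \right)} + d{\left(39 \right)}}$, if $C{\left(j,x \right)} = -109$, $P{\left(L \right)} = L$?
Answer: $\frac{i \sqrt{5614}}{7} \approx 10.704 i$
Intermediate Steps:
$d{\left(R \right)} = - \frac{R}{7}$
$\sqrt{C{\left(-37,-192 \right)} + d{\left(39 \right)}} = \sqrt{-109 - \frac{39}{7}} = \sqrt{- \frac{802}{7}} = \frac{i \sqrt{5614}}{7}$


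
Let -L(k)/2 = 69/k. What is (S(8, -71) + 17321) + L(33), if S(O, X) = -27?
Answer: 190188/11 ≈ 17290.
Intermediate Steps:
L(k) = -138/k
(S(8, -71) + 17321) + L(33) = (-27 + 17321) - 138/33 = 17294 - 138*1/33 = 17294 - 46/11 = 190188/11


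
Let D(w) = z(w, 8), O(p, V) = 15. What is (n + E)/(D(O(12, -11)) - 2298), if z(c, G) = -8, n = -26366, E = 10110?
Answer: 8128/1153 ≈ 7.0494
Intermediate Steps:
D(w) = -8
(n + E)/(D(O(12, -11)) - 2298) = (-26366 + 10110)/(-8 - 2298) = -16256/(-2306) = -16256*(-1/2306) = 8128/1153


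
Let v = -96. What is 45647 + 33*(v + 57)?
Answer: 44360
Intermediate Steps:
45647 + 33*(v + 57) = 45647 + 33*(-96 + 57) = 45647 + 33*(-39) = 45647 - 1287 = 44360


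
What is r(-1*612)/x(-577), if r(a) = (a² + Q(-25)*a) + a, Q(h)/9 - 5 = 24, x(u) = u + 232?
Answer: -14280/23 ≈ -620.87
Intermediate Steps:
x(u) = 232 + u
Q(h) = 261 (Q(h) = 45 + 9*24 = 45 + 216 = 261)
r(a) = a² + 262*a (r(a) = (a² + 261*a) + a = a² + 262*a)
r(-1*612)/x(-577) = ((-1*612)*(262 - 1*612))/(232 - 577) = -612*(262 - 612)/(-345) = -612*(-350)*(-1/345) = 214200*(-1/345) = -14280/23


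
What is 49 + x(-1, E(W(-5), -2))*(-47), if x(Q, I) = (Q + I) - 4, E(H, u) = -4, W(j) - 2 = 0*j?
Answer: 472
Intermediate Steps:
W(j) = 2 (W(j) = 2 + 0*j = 2 + 0 = 2)
x(Q, I) = -4 + I + Q (x(Q, I) = (I + Q) - 4 = -4 + I + Q)
49 + x(-1, E(W(-5), -2))*(-47) = 49 + (-4 - 4 - 1)*(-47) = 49 - 9*(-47) = 49 + 423 = 472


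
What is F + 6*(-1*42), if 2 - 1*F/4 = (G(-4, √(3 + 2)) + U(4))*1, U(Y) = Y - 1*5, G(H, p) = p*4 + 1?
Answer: -244 - 16*√5 ≈ -279.78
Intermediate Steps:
G(H, p) = 1 + 4*p (G(H, p) = 4*p + 1 = 1 + 4*p)
U(Y) = -5 + Y (U(Y) = Y - 5 = -5 + Y)
F = 8 - 16*√5 (F = 8 - 4*((1 + 4*√(3 + 2)) + (-5 + 4)) = 8 - 4*((1 + 4*√5) - 1) = 8 - 4*4*√5 = 8 - 16*√5 ≈ -27.777)
F + 6*(-1*42) = (8 - 16*√5) + 6*(-1*42) = (8 - 16*√5) + 6*(-42) = (8 - 16*√5) - 252 = -244 - 16*√5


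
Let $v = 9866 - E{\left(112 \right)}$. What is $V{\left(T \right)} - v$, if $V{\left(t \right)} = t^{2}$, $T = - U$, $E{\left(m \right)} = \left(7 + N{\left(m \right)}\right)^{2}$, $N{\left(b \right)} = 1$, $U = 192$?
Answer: $27062$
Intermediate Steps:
$E{\left(m \right)} = 64$ ($E{\left(m \right)} = \left(7 + 1\right)^{2} = 8^{2} = 64$)
$T = -192$ ($T = \left(-1\right) 192 = -192$)
$v = 9802$ ($v = 9866 - 64 = 9802$)
$V{\left(T \right)} - v = \left(-192\right)^{2} - 9802 = 36864 - 9802 = 27062$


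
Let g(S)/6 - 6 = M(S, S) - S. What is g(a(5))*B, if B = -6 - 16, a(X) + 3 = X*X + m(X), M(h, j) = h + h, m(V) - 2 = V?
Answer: -4620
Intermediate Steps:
m(V) = 2 + V
M(h, j) = 2*h
a(X) = -1 + X + X² (a(X) = -3 + (X*X + (2 + X)) = -3 + (X² + (2 + X)) = -3 + (2 + X + X²) = -1 + X + X²)
g(S) = 36 + 6*S (g(S) = 36 + 6*(2*S - S) = 36 + 6*S)
B = -22
g(a(5))*B = (36 + 6*(-1 + 5 + 5²))*(-22) = (36 + 6*(-1 + 5 + 25))*(-22) = (36 + 6*29)*(-22) = (36 + 174)*(-22) = 210*(-22) = -4620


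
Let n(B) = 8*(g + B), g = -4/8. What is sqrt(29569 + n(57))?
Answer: sqrt(30021) ≈ 173.27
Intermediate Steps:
g = -1/2 (g = -4*1/8 = -1/2 ≈ -0.50000)
n(B) = -4 + 8*B (n(B) = 8*(-1/2 + B) = -4 + 8*B)
sqrt(29569 + n(57)) = sqrt(29569 + (-4 + 8*57)) = sqrt(29569 + (-4 + 456)) = sqrt(29569 + 452) = sqrt(30021)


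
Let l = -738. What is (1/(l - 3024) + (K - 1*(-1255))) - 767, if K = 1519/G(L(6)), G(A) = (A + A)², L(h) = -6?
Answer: 5001437/10032 ≈ 498.55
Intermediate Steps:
G(A) = 4*A² (G(A) = (2*A)² = 4*A²)
K = 1519/144 (K = 1519/((4*(-6)²)) = 1519/((4*36)) = 1519/144 ≈ 10.549)
(1/(l - 3024) + (K - 1*(-1255))) - 767 = (1/(-738 - 3024) + (1519/144 - 1*(-1255))) - 767 = (1/(-3762) + (1519/144 + 1255)) - 767 = (-1/3762 + 182239/144) - 767 = 12695981/10032 - 767 = 5001437/10032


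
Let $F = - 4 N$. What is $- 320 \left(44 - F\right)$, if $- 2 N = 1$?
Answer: $-13440$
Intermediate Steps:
$N = - \frac{1}{2}$ ($N = \left(- \frac{1}{2}\right) 1 = - \frac{1}{2} \approx -0.5$)
$F = 2$ ($F = \left(-4\right) \left(- \frac{1}{2}\right) = 2$)
$- 320 \left(44 - F\right) = - 320 \left(44 - 2\right) = \left(-320\right) 42 = -13440$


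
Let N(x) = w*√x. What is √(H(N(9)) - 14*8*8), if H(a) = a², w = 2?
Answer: 2*I*√215 ≈ 29.326*I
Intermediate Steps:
N(x) = 2*√x
√(H(N(9)) - 14*8*8) = √((2*√9)² - 14*8*8) = √((2*3)² - 112*8) = √(6² - 896) = √(36 - 896) = √(-860) = 2*I*√215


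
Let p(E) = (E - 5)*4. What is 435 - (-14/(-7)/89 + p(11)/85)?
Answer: 3288469/7565 ≈ 434.70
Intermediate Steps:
p(E) = -20 + 4*E (p(E) = (-5 + E)*4 = -20 + 4*E)
435 - (-14/(-7)/89 + p(11)/85) = 435 - (-14/(-7)/89 + (-20 + 4*11)/85) = 435 - (-14*(-1/7)*(1/89) + (-20 + 44)*(1/85)) = 435 - (2*(1/89) + 24*(1/85)) = 435 - (2/89 + 24/85) = 435 - 1*2306/7565 = 435 - 2306/7565 = 3288469/7565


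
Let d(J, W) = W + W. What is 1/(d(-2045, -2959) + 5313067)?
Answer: 1/5307149 ≈ 1.8843e-7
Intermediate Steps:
d(J, W) = 2*W
1/(d(-2045, -2959) + 5313067) = 1/(2*(-2959) + 5313067) = 1/(-5918 + 5313067) = 1/5307149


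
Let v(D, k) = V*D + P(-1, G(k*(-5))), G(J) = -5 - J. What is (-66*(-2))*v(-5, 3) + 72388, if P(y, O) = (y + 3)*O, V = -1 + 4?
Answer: 73048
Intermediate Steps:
V = 3
P(y, O) = O*(3 + y) (P(y, O) = (3 + y)*O = O*(3 + y))
v(D, k) = -10 + 3*D + 10*k (v(D, k) = 3*D + (-5 - k*(-5))*(3 - 1) = 3*D + (-5 - (-5)*k)*2 = 3*D + (-5 + 5*k)*2 = 3*D + (-10 + 10*k) = -10 + 3*D + 10*k)
(-66*(-2))*v(-5, 3) + 72388 = (-66*(-2))*(-10 + 3*(-5) + 10*3) + 72388 = 132*(-10 - 15 + 30) + 72388 = 132*5 + 72388 = 660 + 72388 = 73048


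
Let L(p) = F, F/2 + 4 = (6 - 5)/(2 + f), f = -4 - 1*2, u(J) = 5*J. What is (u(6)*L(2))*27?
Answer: -6885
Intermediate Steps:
f = -6 (f = -4 - 2 = -6)
F = -17/2 (F = -8 + 2*((6 - 5)/(2 - 6)) = -8 + 2*(1/(-4)) = -8 + 2*(1*(-¼)) = -8 + 2*(-¼) = -8 - ½ = -17/2 ≈ -8.5000)
L(p) = -17/2
(u(6)*L(2))*27 = ((5*6)*(-17/2))*27 = (30*(-17/2))*27 = -255*27 = -6885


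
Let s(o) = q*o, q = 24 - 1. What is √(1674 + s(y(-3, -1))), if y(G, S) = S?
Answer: √1651 ≈ 40.633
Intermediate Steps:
q = 23
s(o) = 23*o
√(1674 + s(y(-3, -1))) = √(1674 + 23*(-1)) = √(1674 - 23) = √1651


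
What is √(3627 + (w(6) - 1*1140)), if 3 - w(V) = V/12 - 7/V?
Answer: 4*√1401/3 ≈ 49.907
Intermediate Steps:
w(V) = 3 + 7/V - V/12 (w(V) = 3 - (V/12 - 7/V) = 3 - (-7/V + V/12) = 3 + (7/V - V/12) = 3 + 7/V - V/12)
√(3627 + (w(6) - 1*1140)) = √(3627 + ((3 + 7/6 - 1/12*6) - 1*1140)) = √(3627 + ((3 + 7*(⅙) - ½) - 1140)) = √(3627 + ((3 + 7/6 - ½) - 1140)) = √(3627 + (11/3 - 1140)) = √(3627 - 3409/3) = √(7472/3) = 4*√1401/3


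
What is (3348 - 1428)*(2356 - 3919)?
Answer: -3000960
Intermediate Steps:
(3348 - 1428)*(2356 - 3919) = 1920*(-1563) = -3000960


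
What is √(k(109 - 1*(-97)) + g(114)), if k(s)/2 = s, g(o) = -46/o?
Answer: √1337277/57 ≈ 20.288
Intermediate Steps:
k(s) = 2*s
√(k(109 - 1*(-97)) + g(114)) = √(2*(109 - 1*(-97)) - 46/114) = √(2*(109 + 97) - 46*1/114) = √(2*206 - 23/57) = √(412 - 23/57) = √(23461/57) = √1337277/57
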